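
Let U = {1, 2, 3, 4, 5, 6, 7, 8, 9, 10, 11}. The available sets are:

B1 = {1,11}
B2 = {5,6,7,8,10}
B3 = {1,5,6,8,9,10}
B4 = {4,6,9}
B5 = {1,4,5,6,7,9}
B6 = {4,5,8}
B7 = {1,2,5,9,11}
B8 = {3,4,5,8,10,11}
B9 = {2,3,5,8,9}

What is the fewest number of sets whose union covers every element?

3

B2, B7, B8 together cover {1, 2, 3, 4, 5, 6, 7, 8, 9, 10, 11} — every element.
No 2 of the 9 sets cover everything (all 36 pairs fall short), so 3 is minimum.
Greedy (largest uncovered first) would take B3, B8, B2, B7 — 4 sets — but 3 suffice.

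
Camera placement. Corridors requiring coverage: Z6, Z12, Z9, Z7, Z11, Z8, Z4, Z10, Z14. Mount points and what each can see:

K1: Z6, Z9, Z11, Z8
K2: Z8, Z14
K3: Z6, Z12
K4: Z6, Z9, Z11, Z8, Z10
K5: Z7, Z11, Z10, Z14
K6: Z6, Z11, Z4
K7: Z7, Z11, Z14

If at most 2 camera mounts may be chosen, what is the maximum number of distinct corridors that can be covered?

Choosing K1, K5 covers {Z6, Z9, Z7, Z11, Z8, Z10, Z14} — 7 corridors.
No choice of 2 camera mounts does better; here Z12, Z4 are left uncovered.

7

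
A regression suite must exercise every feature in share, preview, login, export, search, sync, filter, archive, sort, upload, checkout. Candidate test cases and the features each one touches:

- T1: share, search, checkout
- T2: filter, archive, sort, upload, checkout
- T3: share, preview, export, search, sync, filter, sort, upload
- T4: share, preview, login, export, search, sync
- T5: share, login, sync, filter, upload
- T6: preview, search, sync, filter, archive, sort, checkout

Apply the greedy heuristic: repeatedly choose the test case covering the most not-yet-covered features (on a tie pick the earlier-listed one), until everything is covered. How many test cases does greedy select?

Pick 1: T3 covers 8 new features (share, preview, export, search, sync, filter, sort, upload).
Pick 2: T2 covers 2 new features (archive, checkout).
Pick 3: T4 covers 1 new features (login).
Greedy uses 3 test cases. (The true minimum is 2.)

3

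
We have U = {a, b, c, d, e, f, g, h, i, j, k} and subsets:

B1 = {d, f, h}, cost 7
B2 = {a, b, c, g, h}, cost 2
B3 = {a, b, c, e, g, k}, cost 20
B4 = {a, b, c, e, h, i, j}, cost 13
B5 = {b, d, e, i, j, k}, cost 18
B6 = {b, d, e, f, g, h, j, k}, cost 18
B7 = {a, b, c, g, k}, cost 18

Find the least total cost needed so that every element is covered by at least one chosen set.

27

B1, B2, B5 cover every element at cost 7 + 2 + 18 = 27.
Any cover uses at least 2 sets; among all covering selections none totals below 27.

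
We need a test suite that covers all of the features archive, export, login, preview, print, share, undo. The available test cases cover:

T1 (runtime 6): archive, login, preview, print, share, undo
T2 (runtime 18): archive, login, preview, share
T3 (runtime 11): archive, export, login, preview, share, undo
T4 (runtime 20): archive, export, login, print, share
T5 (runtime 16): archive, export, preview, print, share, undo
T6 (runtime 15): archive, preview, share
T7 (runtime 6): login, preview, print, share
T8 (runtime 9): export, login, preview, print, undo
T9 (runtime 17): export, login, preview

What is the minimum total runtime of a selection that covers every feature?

15

T1, T8 cover every feature at runtime 6 + 9 = 15.
Any cover uses at least 2 test cases; among all covering selections none totals below 15.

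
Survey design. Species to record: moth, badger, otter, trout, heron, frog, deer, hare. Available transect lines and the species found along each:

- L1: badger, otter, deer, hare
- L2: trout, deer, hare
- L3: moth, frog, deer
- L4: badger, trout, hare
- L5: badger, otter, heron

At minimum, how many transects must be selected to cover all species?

3

L2, L3, L5 together cover {moth, badger, otter, trout, heron, frog, deer, hare} — every species.
No 2 of the 5 transects cover everything (all 10 pairs fall short), so 3 is minimum.
Greedy (largest uncovered first) would take L1, L3, L2, L5 — 4 transects — but 3 suffice.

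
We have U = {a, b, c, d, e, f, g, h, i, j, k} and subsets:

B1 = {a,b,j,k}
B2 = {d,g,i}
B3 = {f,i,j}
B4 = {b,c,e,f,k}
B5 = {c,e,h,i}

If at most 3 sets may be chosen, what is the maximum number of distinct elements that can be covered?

Choosing B1, B2, B4 covers {a, b, c, d, e, f, g, i, j, k} — 10 elements.
No choice of 3 sets does better; here h is left uncovered.

10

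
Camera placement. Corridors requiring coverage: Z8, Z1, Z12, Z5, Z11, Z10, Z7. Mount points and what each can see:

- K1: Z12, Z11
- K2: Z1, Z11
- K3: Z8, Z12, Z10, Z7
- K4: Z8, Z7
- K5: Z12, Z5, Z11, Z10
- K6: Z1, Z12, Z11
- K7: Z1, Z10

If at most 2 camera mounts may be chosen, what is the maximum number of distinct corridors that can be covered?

Choosing K2, K3 covers {Z8, Z1, Z12, Z11, Z10, Z7} — 6 corridors.
No choice of 2 camera mounts does better; here Z5 is left uncovered.

6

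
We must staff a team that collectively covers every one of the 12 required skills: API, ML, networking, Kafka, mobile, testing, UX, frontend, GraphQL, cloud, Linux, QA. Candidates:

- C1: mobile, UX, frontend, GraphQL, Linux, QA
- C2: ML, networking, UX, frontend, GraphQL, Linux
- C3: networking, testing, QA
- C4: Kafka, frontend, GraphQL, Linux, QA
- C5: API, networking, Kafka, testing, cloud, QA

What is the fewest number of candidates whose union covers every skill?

3

C1, C2, C5 together cover {API, ML, networking, Kafka, mobile, testing, UX, frontend, GraphQL, cloud, Linux, QA} — every skill.
No 2 of the 5 candidates cover everything (all 10 pairs fall short), so 3 is minimum.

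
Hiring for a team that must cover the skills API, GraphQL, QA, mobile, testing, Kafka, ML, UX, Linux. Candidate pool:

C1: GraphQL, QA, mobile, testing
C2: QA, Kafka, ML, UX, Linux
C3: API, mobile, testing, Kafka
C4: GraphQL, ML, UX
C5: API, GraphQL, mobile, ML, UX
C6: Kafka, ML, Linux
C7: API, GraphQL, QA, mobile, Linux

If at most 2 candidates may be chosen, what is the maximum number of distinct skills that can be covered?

Choosing C1, C2 covers {GraphQL, QA, mobile, testing, Kafka, ML, UX, Linux} — 8 skills.
No choice of 2 candidates does better; here API is left uncovered.

8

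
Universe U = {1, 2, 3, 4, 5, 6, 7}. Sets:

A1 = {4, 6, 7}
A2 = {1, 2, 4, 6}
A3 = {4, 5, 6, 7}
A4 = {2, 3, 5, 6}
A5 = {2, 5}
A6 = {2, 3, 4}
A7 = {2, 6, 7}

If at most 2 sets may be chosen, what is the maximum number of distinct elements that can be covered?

Choosing A1, A4 covers {2, 3, 4, 5, 6, 7} — 6 elements.
No choice of 2 sets does better; here 1 is left uncovered.

6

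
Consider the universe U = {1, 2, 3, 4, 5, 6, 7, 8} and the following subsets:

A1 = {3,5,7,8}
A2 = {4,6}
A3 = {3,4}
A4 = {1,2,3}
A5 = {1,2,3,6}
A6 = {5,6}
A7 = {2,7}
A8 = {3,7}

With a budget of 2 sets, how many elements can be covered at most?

Choosing A1, A5 covers {1, 2, 3, 5, 6, 7, 8} — 7 elements.
No choice of 2 sets does better; here 4 is left uncovered.

7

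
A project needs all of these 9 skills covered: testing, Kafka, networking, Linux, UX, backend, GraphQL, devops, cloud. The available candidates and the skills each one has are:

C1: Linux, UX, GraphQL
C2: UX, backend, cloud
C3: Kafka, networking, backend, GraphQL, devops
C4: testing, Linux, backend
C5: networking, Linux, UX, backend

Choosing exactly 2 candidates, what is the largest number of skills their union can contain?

Choosing C1, C3 covers {Kafka, networking, Linux, UX, backend, GraphQL, devops} — 7 skills.
No choice of 2 candidates does better; here testing, cloud are left uncovered.

7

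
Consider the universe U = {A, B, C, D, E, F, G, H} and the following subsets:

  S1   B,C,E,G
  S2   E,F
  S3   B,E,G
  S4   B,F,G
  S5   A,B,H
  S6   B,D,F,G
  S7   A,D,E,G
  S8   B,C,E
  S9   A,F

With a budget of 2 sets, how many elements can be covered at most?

Choosing S1, S5 covers {A, B, C, E, G, H} — 6 elements.
No choice of 2 sets does better; here D, F are left uncovered.

6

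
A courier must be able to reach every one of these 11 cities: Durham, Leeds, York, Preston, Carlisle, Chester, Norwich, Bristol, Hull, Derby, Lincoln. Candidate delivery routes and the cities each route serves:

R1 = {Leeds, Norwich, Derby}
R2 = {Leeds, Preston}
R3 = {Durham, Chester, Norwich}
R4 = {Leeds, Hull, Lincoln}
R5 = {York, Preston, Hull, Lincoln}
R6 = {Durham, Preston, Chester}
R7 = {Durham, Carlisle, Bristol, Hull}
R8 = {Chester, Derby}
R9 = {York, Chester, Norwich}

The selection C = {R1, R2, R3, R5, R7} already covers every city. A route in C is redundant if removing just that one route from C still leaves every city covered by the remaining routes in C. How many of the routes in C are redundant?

Drop R1: Derby uncovered — not redundant.
Drop R2: the rest still cover every city — redundant.
Drop R3: Chester uncovered — not redundant.
Drop R5: York, Lincoln uncovered — not redundant.
Drop R7: Carlisle, Bristol uncovered — not redundant.
1 redundant: R2.

1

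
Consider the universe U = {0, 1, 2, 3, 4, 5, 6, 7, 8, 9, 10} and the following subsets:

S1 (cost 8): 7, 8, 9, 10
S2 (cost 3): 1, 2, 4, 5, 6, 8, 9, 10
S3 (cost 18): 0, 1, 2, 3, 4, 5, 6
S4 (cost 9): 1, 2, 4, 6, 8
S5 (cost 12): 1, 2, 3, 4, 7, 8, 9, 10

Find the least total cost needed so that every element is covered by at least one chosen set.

S1, S3 cover every element at cost 8 + 18 = 26.
Any cover uses at least 2 sets; among all covering selections none totals below 26.
Greedy by coverage-per-cost would pick S2, S5, S3 for 33 — worse than the optimum 26.

26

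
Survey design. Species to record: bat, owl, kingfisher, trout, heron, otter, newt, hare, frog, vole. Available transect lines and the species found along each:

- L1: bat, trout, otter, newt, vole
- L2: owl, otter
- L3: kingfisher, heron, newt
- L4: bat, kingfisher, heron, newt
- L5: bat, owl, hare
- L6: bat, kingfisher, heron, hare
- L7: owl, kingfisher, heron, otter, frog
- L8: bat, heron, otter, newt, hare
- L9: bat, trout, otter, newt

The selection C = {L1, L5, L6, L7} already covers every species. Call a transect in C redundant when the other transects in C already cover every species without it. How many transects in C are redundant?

Drop L1: trout, newt, vole uncovered — not redundant.
Drop L5: the rest still cover every species — redundant.
Drop L6: the rest still cover every species — redundant.
Drop L7: frog uncovered — not redundant.
2 redundant: L5, L6.

2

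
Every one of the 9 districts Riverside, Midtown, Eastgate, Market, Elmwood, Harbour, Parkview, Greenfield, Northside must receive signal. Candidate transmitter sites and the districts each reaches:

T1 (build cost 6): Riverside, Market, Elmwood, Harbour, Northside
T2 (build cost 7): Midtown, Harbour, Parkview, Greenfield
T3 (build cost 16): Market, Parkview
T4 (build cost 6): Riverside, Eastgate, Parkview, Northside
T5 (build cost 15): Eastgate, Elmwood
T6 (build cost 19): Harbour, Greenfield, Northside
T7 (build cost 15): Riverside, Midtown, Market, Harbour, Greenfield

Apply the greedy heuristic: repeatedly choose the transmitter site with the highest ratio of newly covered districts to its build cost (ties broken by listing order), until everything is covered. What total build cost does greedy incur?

19

Pick 1: T1 adds 5 new (Riverside, Market, Elmwood, Harbour, Northside) at build cost 6 (ratio 5/6).
Pick 2: T2 adds 3 new (Midtown, Parkview, Greenfield) at build cost 7 (ratio 3/7).
Pick 3: T4 adds 1 new (Eastgate) at build cost 6 (ratio 1/6).
Greedy total build cost: 6 + 7 + 6 = 19.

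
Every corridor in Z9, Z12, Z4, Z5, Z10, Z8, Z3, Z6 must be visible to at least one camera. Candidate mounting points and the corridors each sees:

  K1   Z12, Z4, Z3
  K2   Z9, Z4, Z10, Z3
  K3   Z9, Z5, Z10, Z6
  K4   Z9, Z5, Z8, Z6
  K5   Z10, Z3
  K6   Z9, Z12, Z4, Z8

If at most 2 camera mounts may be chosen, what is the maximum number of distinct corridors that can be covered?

7

Choosing K1, K3 covers {Z9, Z12, Z4, Z5, Z10, Z3, Z6} — 7 corridors.
No choice of 2 camera mounts does better; here Z8 is left uncovered.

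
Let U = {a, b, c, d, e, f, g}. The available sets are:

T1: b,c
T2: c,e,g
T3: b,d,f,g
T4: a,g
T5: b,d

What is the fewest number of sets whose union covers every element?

3

T2, T3, T4 together cover {a, b, c, d, e, f, g} — every element.
No 2 of the 5 sets cover everything (all 10 pairs fall short), so 3 is minimum.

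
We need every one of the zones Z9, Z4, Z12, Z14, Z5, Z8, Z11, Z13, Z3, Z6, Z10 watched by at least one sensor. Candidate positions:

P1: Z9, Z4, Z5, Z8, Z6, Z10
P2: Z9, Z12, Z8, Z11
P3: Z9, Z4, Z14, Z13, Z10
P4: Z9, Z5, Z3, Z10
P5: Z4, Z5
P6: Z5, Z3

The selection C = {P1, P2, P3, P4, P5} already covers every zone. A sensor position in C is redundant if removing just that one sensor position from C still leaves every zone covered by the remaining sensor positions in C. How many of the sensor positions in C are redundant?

Drop P1: Z6 uncovered — not redundant.
Drop P2: Z12, Z11 uncovered — not redundant.
Drop P3: Z14, Z13 uncovered — not redundant.
Drop P4: Z3 uncovered — not redundant.
Drop P5: the rest still cover every zone — redundant.
1 redundant: P5.

1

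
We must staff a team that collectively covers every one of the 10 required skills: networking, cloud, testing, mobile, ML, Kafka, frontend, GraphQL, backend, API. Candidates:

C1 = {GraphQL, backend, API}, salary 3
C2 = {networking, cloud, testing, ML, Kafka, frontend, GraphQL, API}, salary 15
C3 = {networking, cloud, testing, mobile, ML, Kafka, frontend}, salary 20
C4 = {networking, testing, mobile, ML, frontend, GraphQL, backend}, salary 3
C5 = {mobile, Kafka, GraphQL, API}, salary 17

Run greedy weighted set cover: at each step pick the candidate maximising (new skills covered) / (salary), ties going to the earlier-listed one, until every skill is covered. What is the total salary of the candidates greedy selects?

Pick 1: C4 adds 7 new (networking, testing, mobile, ML, frontend, GraphQL, backend) at salary 3 (ratio 7/3).
Pick 2: C1 adds 1 new (API) at salary 3 (ratio 1/3).
Pick 3: C2 adds 2 new (cloud, Kafka) at salary 15 (ratio 2/15).
Greedy total salary: 3 + 3 + 15 = 21. (The true optimum is 18, so greedy overshoots here.)

21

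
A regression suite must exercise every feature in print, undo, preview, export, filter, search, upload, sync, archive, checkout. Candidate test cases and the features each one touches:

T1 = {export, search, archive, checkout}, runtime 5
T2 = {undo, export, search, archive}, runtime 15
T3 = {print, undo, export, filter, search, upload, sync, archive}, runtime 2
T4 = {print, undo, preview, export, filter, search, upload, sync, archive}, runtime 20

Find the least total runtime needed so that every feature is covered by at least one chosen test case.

25

T1, T4 cover every feature at runtime 5 + 20 = 25.
Any cover uses at least 2 test cases; among all covering selections none totals below 25.
Greedy by coverage-per-runtime would pick T3, T1, T4 for 27 — worse than the optimum 25.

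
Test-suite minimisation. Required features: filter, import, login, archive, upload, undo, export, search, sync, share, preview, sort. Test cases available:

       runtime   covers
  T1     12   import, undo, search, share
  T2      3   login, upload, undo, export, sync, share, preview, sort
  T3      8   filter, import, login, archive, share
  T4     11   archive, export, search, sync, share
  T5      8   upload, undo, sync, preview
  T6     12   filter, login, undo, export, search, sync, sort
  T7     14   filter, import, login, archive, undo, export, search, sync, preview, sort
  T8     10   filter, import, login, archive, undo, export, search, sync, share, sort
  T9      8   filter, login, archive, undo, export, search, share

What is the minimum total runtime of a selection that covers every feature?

T2, T8 cover every feature at runtime 3 + 10 = 13.
Any cover uses at least 2 test cases; among all covering selections none totals below 13.

13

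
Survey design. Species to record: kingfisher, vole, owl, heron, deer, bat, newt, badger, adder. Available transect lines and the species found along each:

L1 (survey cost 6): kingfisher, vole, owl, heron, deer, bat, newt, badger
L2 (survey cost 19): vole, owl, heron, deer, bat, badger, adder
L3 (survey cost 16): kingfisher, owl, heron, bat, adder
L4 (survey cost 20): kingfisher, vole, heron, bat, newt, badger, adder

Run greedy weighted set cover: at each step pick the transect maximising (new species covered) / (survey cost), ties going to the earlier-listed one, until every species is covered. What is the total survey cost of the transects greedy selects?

22

Pick 1: L1 adds 8 new (kingfisher, vole, owl, heron, deer, bat, newt, badger) at survey cost 6 (ratio 8/6).
Pick 2: L3 adds 1 new (adder) at survey cost 16 (ratio 1/16).
Greedy total survey cost: 6 + 16 = 22.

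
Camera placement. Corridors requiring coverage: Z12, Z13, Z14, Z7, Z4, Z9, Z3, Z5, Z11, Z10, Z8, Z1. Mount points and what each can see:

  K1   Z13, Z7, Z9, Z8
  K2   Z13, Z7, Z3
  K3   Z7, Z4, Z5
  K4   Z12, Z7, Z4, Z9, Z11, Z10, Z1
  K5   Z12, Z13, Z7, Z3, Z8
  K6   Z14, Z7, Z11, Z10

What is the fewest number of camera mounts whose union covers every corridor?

4

K3, K4, K5, K6 together cover {Z12, Z13, Z14, Z7, Z4, Z9, Z3, Z5, Z11, Z10, Z8, Z1} — every corridor.
No 3 of the 6 camera mounts cover everything (all 20 triples fall short), so 4 is minimum.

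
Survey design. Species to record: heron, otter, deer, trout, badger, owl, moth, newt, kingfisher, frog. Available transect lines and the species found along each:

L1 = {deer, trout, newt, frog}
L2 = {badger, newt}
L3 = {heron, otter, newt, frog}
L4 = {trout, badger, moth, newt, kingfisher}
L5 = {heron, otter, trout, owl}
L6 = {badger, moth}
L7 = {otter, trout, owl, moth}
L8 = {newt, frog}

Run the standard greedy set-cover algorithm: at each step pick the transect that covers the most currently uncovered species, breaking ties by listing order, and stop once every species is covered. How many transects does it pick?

4

Pick 1: L4 covers 5 new species (trout, badger, moth, newt, kingfisher).
Pick 2: L3 covers 3 new species (heron, otter, frog).
Pick 3: L1 covers 1 new species (deer).
Pick 4: L5 covers 1 new species (owl).
Greedy uses 4 transects. (The true minimum is 3.)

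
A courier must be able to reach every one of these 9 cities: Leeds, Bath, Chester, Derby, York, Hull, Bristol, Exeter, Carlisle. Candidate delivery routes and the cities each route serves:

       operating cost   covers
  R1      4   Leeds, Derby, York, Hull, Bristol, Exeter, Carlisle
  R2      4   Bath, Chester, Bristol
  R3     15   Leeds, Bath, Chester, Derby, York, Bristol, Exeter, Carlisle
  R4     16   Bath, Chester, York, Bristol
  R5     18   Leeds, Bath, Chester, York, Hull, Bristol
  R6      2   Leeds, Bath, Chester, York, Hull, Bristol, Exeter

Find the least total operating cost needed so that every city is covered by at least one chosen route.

R1, R6 cover every city at operating cost 4 + 2 = 6.
Any cover uses at least 2 routes; among all covering selections none totals below 6.

6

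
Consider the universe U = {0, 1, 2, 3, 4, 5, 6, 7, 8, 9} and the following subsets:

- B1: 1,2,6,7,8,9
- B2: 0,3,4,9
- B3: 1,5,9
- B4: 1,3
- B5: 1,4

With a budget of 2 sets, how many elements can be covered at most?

Choosing B1, B2 covers {0, 1, 2, 3, 4, 6, 7, 8, 9} — 9 elements.
No choice of 2 sets does better; here 5 is left uncovered.

9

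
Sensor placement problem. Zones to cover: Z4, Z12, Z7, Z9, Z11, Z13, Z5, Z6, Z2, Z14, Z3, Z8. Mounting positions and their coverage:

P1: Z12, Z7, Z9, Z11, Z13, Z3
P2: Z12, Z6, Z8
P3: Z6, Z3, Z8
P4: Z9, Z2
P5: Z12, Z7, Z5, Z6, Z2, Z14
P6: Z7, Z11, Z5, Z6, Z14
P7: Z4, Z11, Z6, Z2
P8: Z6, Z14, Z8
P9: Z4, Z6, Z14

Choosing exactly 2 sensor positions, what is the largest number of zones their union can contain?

Choosing P1, P5 covers {Z12, Z7, Z9, Z11, Z13, Z5, Z6, Z2, Z14, Z3} — 10 zones.
No choice of 2 sensor positions does better; here Z4, Z8 are left uncovered.

10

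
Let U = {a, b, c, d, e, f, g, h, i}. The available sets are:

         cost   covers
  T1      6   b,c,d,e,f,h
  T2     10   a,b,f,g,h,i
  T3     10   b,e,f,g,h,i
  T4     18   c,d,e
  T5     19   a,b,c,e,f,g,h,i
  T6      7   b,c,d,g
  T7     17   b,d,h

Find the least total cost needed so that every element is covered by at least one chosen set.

16

T1, T2 cover every element at cost 6 + 10 = 16.
Any cover uses at least 2 sets; among all covering selections none totals below 16.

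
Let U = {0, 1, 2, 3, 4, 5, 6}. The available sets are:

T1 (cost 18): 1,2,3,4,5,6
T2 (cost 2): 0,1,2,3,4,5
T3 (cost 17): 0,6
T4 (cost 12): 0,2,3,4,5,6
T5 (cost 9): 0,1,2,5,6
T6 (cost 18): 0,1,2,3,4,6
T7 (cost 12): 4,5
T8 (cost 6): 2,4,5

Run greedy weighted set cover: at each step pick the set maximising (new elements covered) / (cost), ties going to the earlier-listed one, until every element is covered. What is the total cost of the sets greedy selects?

11

Pick 1: T2 adds 6 new (0, 1, 2, 3, 4, 5) at cost 2 (ratio 6/2).
Pick 2: T5 adds 1 new (6) at cost 9 (ratio 1/9).
Greedy total cost: 2 + 9 = 11.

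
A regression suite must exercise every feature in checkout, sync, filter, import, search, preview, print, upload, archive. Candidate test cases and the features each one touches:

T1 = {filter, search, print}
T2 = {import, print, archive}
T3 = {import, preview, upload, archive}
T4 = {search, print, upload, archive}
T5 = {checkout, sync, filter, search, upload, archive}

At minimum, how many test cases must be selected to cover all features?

T1, T3, T5 together cover {checkout, sync, filter, import, search, preview, print, upload, archive} — every feature.
No 2 of the 5 test cases cover everything (all 10 pairs fall short), so 3 is minimum.

3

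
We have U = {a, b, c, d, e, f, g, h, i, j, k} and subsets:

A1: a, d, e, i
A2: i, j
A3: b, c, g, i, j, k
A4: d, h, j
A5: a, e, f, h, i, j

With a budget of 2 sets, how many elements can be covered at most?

Choosing A3, A5 covers {a, b, c, e, f, g, h, i, j, k} — 10 elements.
No choice of 2 sets does better; here d is left uncovered.

10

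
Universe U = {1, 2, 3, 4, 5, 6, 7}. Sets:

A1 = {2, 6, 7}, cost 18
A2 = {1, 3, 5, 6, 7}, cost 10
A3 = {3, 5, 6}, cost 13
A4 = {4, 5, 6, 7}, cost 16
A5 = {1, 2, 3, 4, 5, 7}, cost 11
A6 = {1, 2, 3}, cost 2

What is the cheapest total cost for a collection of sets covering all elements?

18

A4, A6 cover every element at cost 16 + 2 = 18.
Any cover uses at least 2 sets; among all covering selections none totals below 18.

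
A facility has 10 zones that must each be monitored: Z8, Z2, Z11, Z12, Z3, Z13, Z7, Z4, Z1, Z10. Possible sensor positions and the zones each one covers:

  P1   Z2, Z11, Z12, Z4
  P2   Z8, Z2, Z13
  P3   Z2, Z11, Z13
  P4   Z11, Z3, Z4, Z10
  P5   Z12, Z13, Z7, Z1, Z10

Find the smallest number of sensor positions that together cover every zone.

3

P2, P4, P5 together cover {Z8, Z2, Z11, Z12, Z3, Z13, Z7, Z4, Z1, Z10} — every zone.
No 2 of the 5 sensor positions cover everything (all 10 pairs fall short), so 3 is minimum.
Greedy (largest uncovered first) would take P5, P1, P2, P4 — 4 sensor positions — but 3 suffice.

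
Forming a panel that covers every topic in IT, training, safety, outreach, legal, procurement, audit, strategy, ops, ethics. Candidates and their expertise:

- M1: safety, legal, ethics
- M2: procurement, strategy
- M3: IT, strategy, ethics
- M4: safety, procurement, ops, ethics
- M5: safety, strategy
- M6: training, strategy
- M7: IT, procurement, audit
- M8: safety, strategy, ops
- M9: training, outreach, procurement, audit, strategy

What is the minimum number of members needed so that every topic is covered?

4

M1, M3, M4, M9 together cover {IT, training, safety, outreach, legal, procurement, audit, strategy, ops, ethics} — every topic.
No 3 of the 9 members cover everything (all 84 triples fall short), so 4 is minimum.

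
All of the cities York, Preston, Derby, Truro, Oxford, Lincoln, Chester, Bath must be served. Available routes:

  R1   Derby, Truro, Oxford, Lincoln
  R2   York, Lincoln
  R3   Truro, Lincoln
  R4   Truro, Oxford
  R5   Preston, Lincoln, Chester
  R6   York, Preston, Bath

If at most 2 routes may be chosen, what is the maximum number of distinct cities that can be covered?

7

Choosing R1, R6 covers {York, Preston, Derby, Truro, Oxford, Lincoln, Bath} — 7 cities.
No choice of 2 routes does better; here Chester is left uncovered.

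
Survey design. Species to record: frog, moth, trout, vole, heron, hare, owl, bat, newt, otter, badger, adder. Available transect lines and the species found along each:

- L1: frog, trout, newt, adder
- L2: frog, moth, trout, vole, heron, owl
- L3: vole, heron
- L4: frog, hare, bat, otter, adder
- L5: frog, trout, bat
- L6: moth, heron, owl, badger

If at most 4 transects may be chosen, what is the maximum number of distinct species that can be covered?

Choosing L1, L2, L4, L6 covers {frog, moth, trout, vole, heron, hare, owl, bat, newt, otter, badger, adder} — 12 species.
That is all 12 species.

12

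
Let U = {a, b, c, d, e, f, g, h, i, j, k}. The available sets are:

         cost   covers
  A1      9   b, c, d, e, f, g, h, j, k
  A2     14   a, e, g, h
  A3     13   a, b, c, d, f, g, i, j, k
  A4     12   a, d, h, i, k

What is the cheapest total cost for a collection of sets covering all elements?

21

A1, A4 cover every element at cost 9 + 12 = 21.
Any cover uses at least 2 sets; among all covering selections none totals below 21.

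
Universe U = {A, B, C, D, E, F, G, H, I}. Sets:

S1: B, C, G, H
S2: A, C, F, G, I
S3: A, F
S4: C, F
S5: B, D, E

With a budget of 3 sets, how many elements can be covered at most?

9

Choosing S1, S2, S5 covers {A, B, C, D, E, F, G, H, I} — 9 elements.
That is all 9 elements.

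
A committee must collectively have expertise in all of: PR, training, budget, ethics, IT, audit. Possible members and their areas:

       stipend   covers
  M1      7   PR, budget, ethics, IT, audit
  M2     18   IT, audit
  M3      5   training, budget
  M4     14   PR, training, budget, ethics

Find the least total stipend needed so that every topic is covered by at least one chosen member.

M1, M3 cover every topic at stipend 7 + 5 = 12.
Any cover uses at least 2 members; among all covering selections none totals below 12.

12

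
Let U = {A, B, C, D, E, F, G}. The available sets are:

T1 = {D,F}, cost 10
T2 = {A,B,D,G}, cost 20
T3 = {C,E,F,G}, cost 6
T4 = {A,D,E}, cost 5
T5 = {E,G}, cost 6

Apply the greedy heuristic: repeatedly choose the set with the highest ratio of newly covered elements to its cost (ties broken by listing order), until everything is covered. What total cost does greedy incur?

Pick 1: T3 adds 4 new (C, E, F, G) at cost 6 (ratio 4/6).
Pick 2: T4 adds 2 new (A, D) at cost 5 (ratio 2/5).
Pick 3: T2 adds 1 new (B) at cost 20 (ratio 1/20).
Greedy total cost: 6 + 5 + 20 = 31. (The true optimum is 26, so greedy overshoots here.)

31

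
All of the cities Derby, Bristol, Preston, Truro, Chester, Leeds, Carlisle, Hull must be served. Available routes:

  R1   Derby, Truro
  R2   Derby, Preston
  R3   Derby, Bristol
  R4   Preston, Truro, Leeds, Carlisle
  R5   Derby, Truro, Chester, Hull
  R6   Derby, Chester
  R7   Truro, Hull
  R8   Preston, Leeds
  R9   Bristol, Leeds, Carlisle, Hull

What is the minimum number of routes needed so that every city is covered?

R2, R5, R9 together cover {Derby, Bristol, Preston, Truro, Chester, Leeds, Carlisle, Hull} — every city.
No 2 of the 9 routes cover everything (all 36 pairs fall short), so 3 is minimum.

3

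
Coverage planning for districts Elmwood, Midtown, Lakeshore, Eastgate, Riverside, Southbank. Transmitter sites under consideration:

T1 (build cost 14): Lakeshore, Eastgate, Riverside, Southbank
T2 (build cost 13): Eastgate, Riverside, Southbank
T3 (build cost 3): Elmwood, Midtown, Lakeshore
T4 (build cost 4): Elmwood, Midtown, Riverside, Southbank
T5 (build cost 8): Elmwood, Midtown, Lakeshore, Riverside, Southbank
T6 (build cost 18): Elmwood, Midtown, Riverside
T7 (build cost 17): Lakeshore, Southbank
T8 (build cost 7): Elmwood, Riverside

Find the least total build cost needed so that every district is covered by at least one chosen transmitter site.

16

T2, T3 cover every district at build cost 13 + 3 = 16.
Any cover uses at least 2 transmitter sites; among all covering selections none totals below 16.
Greedy by coverage-per-build cost would pick T3, T4, T2 for 20 — worse than the optimum 16.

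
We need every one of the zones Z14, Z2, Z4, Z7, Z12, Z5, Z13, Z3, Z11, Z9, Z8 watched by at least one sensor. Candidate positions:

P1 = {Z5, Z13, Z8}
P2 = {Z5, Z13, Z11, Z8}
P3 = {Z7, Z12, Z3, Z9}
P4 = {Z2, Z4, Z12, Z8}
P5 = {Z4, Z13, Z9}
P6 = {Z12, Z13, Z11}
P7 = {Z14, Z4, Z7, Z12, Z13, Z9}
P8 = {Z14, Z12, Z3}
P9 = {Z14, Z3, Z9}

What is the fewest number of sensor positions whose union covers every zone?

4

P2, P3, P4, P7 together cover {Z14, Z2, Z4, Z7, Z12, Z5, Z13, Z3, Z11, Z9, Z8} — every zone.
No 3 of the 9 sensor positions cover everything (all 84 triples fall short), so 4 is minimum.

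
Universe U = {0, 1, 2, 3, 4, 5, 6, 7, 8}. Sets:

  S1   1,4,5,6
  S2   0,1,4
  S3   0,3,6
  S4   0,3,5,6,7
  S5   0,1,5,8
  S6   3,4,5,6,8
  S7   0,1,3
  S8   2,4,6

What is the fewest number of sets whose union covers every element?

3

S4, S5, S8 together cover {0, 1, 2, 3, 4, 5, 6, 7, 8} — every element.
No 2 of the 8 sets cover everything (all 28 pairs fall short), so 3 is minimum.
Greedy (largest uncovered first) would take S4, S1, S5, S8 — 4 sets — but 3 suffice.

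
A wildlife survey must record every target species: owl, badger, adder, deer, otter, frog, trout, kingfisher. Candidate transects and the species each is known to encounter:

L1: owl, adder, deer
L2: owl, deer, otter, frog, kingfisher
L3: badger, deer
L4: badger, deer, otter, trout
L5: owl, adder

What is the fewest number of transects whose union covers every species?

L1, L2, L4 together cover {owl, badger, adder, deer, otter, frog, trout, kingfisher} — every species.
No 2 of the 5 transects cover everything (all 10 pairs fall short), so 3 is minimum.

3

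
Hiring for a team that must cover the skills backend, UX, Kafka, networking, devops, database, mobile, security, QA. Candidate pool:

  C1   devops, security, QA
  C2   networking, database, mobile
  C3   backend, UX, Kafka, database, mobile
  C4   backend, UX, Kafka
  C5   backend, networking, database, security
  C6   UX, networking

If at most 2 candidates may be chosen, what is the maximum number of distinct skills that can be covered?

Choosing C1, C3 covers {backend, UX, Kafka, devops, database, mobile, security, QA} — 8 skills.
No choice of 2 candidates does better; here networking is left uncovered.

8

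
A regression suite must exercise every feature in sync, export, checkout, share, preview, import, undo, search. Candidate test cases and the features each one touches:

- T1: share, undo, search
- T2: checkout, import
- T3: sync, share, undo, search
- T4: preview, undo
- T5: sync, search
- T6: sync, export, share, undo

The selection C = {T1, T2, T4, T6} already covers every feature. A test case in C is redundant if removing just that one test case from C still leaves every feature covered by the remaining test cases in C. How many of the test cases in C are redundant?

0

Drop T1: search uncovered — not redundant.
Drop T2: checkout, import uncovered — not redundant.
Drop T4: preview uncovered — not redundant.
Drop T6: sync, export uncovered — not redundant.
None of the test cases in C is redundant.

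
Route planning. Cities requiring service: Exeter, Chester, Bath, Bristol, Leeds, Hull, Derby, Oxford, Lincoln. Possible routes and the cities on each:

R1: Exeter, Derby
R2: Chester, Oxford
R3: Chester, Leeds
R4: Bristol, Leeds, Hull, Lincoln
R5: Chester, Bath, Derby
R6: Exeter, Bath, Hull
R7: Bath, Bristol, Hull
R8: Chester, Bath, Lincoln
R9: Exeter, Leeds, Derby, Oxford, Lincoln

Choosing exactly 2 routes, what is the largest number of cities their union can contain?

8

Choosing R7, R9 covers {Exeter, Bath, Bristol, Leeds, Hull, Derby, Oxford, Lincoln} — 8 cities.
No choice of 2 routes does better; here Chester is left uncovered.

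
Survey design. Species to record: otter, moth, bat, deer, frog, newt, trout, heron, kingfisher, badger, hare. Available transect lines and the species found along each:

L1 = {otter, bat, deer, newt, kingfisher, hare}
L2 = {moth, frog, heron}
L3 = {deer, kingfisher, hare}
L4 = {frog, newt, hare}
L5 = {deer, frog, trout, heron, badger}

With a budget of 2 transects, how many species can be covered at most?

Choosing L1, L5 covers {otter, bat, deer, frog, newt, trout, heron, kingfisher, badger, hare} — 10 species.
No choice of 2 transects does better; here moth is left uncovered.

10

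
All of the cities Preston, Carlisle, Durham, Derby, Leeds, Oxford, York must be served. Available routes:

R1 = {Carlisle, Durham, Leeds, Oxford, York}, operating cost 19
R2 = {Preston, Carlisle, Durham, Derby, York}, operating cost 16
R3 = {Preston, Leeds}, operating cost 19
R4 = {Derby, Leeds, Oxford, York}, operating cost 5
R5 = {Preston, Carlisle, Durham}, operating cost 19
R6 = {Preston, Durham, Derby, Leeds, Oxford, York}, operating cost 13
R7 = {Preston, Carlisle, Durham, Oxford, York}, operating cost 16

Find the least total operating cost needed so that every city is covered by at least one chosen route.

R2, R4 cover every city at operating cost 16 + 5 = 21.
Any cover uses at least 2 routes; among all covering selections none totals below 21.

21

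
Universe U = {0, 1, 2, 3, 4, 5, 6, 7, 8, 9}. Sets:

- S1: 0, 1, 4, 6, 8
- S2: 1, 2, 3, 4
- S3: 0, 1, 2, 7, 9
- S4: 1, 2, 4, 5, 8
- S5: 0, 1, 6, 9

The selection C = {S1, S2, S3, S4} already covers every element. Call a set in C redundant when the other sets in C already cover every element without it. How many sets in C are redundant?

Drop S1: 6 uncovered — not redundant.
Drop S2: 3 uncovered — not redundant.
Drop S3: 7, 9 uncovered — not redundant.
Drop S4: 5 uncovered — not redundant.
None of the sets in C is redundant.

0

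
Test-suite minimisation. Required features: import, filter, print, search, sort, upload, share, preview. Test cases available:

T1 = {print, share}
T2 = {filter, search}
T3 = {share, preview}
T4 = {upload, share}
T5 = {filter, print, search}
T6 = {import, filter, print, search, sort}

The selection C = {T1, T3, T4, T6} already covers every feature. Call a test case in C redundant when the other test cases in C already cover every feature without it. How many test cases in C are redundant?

1

Drop T1: the rest still cover every feature — redundant.
Drop T3: preview uncovered — not redundant.
Drop T4: upload uncovered — not redundant.
Drop T6: import, filter, search, sort uncovered — not redundant.
1 redundant: T1.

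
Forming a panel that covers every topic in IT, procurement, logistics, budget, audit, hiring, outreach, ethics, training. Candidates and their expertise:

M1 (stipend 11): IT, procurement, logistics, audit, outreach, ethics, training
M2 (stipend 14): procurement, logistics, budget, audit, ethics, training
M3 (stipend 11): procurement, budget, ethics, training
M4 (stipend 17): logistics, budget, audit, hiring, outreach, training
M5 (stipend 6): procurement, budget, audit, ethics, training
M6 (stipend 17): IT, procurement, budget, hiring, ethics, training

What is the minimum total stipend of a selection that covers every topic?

28

M1, M4 cover every topic at stipend 11 + 17 = 28.
Any cover uses at least 2 members; among all covering selections none totals below 28.
Greedy by coverage-per-stipend would pick M5, M1, M4 for 34 — worse than the optimum 28.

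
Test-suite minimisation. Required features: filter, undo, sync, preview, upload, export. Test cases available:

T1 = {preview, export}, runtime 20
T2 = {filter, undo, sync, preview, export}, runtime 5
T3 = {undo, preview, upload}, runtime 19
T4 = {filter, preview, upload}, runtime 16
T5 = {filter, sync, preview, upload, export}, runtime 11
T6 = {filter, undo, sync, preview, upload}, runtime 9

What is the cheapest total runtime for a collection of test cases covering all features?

T2, T6 cover every feature at runtime 5 + 9 = 14.
Any cover uses at least 2 test cases; among all covering selections none totals below 14.

14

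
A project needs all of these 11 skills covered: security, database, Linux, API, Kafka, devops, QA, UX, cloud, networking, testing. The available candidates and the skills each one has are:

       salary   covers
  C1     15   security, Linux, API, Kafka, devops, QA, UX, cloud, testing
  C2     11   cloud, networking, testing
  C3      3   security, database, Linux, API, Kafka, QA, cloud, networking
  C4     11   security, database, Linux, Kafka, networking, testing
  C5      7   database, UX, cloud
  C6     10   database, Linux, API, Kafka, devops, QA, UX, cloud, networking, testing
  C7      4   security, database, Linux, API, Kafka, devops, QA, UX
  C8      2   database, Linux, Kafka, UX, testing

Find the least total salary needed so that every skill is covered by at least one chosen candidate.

C3, C7, C8 cover every skill at salary 3 + 4 + 2 = 9.
Any cover uses at least 2 candidates; among all covering selections none totals below 9.

9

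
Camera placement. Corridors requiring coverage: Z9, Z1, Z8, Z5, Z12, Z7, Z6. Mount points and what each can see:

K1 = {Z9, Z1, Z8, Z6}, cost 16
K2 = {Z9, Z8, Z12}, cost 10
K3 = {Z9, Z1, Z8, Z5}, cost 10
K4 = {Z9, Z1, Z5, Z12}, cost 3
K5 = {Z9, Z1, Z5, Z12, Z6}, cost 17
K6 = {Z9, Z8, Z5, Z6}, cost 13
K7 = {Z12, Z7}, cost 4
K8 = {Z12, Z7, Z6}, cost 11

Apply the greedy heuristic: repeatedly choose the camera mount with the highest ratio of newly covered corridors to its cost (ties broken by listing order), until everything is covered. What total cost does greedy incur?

Pick 1: K4 adds 4 new (Z9, Z1, Z5, Z12) at cost 3 (ratio 4/3).
Pick 2: K7 adds 1 new (Z7) at cost 4 (ratio 1/4).
Pick 3: K6 adds 2 new (Z8, Z6) at cost 13 (ratio 2/13).
Greedy total cost: 3 + 4 + 13 = 20.

20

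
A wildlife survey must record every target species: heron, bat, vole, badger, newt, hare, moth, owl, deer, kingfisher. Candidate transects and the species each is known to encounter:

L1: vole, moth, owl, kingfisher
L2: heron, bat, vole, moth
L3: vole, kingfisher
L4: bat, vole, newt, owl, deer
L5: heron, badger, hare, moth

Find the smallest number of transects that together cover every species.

3

L1, L4, L5 together cover {heron, bat, vole, badger, newt, hare, moth, owl, deer, kingfisher} — every species.
No 2 of the 5 transects cover everything (all 10 pairs fall short), so 3 is minimum.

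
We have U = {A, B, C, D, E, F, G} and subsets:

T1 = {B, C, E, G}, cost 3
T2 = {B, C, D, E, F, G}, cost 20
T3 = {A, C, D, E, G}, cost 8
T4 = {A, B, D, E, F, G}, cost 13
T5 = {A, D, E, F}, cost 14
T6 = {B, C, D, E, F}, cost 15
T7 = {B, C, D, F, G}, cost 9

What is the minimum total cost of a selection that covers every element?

T1, T4 cover every element at cost 3 + 13 = 16.
Any cover uses at least 2 sets; among all covering selections none totals below 16.
Greedy by coverage-per-cost would pick T1, T3, T7 for 20 — worse than the optimum 16.

16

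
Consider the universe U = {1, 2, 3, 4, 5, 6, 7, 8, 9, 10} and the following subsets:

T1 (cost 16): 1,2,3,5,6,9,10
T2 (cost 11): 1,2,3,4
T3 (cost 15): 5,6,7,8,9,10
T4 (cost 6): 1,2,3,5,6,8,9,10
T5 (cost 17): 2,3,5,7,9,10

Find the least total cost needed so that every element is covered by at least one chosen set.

T2, T3 cover every element at cost 11 + 15 = 26.
Any cover uses at least 2 sets; among all covering selections none totals below 26.
Greedy by coverage-per-cost would pick T4, T2, T3 for 32 — worse than the optimum 26.

26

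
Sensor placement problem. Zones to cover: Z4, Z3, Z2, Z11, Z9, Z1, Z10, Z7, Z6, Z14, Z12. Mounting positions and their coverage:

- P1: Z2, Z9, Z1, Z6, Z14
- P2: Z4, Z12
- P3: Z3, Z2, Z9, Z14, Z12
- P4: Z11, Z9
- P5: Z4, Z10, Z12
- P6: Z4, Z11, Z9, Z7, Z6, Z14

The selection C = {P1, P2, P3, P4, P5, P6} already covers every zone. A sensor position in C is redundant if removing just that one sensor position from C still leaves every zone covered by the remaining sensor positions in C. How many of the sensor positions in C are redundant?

Drop P1: Z1 uncovered — not redundant.
Drop P2: the rest still cover every zone — redundant.
Drop P3: Z3 uncovered — not redundant.
Drop P4: the rest still cover every zone — redundant.
Drop P5: Z10 uncovered — not redundant.
Drop P6: Z7 uncovered — not redundant.
2 redundant: P2, P4.

2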